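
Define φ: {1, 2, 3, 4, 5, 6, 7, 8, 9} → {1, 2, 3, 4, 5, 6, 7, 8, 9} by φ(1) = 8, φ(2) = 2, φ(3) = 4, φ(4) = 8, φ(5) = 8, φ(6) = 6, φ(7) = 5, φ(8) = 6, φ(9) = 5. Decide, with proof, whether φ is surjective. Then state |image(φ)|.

5

No element maps to 1, so φ is not surjective.
The image of φ is {2, 4, 5, 6, 8}, which has 5 elements.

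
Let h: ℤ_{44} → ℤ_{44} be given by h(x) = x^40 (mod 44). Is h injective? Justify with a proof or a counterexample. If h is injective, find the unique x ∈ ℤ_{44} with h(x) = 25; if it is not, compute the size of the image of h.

4

h(1) = 1^40 = 1.
h(3): Repeated squaring mod 44: 3^1 ≡ 3, 3^2 ≡ 3² = 9, 3^4 ≡ 9² = 81 ≡ 37, 3^8 ≡ 37² = 1369 ≡ 5, 3^16 ≡ 5² = 25, 3^32 ≡ 25² = 625 ≡ 9. Since 40 = 32 + 8, 3^40 ≡ 9·5: 9·5 = 45 ≡ 1. So 3^40 ≡ 1 (mod 44).
So h(1) = h(3) = 1 while 1 ≠ 3, so h is not injective.
Since h is not injective, we determine |image(h)|. Computing x^40 mod 44 for each x (by repeated squaring, reducing mod 44 at every step), the values h(0), h(1), …, h(43) are: 0, 1, 12, 1, 12, 1, 12, 1, 12, 1, 12, 33, 12, 1, 12, 1, 12, 1, 12, 1, 12, 1, 0, 1, 12, 1, 12, 1, 12, 1, 12, 1, 12, 33, 12, 1, 12, 1, 12, 1, 12, 1, 12, 1.
The distinct values are {0, 1, 12, 33}; there are 4 of them.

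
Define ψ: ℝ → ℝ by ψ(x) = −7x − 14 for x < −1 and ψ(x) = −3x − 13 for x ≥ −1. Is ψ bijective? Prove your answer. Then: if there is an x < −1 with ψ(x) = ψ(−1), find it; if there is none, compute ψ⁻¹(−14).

Both pieces are strictly decreasing (slopes −7 and −3), so each is injective on its own interval.
The left piece maps (−∞, −1) onto (−7, ∞); the right piece maps [−1, ∞) onto (−∞, −10].
The images leave a gap (−7 has no preimage), so ψ is not surjective, hence not bijective.
Because the two images are disjoint, no x < −1 has ψ(x) = ψ(−1), so we compute ψ⁻¹(−14): −14 lies in (−∞, −10], so solve −3x − 13 = −14: x = (−14 + 13)/(−3) = 1/3.

1/3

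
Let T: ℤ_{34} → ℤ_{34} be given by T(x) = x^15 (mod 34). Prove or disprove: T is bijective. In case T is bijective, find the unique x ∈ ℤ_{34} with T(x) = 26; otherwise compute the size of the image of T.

2

Computing x^15 mod 34 for each x (by repeated squaring, reducing mod 34 at every step), the values T(0), T(1), …, T(33) are: 0, 1, 26, 23, 30, 7, 20, 5, 32, 19, 12, 31, 10, 21, 28, 25, 16, 17, 18, 9, 6, 13, 24, 3, 22, 15, 2, 29, 14, 27, 4, 11, 8, 33.
Every element of ℤ_{34} appears exactly once in this list, so T is a bijection, and in particular bijective.
Since T is bijective, we read off the preimage of 26 from the same table: T(2) = 26, so T⁻¹(26) = 2.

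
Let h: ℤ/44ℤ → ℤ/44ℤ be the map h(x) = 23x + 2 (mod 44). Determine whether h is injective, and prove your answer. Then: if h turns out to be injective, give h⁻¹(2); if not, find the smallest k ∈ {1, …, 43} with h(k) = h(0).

0

Recall that h is injective when h(u) = h(v) forces u = v.
If h(u) = h(v), then 23u ≡ 23v (mod 44). Because gcd(23, 44) = 1, we may cancel 23 to get u ≡ v (mod 44).
Therefore h is injective.
We now compute 23⁻¹ mod 44 explicitly. Euclid's algorithm: 44 = 1·23 + 21, 23 = 1·21 + 2, 21 = 10·2 + 1; back-substituting gives 1 = 23·23 − 12·44, so 23⁻¹ ≡ 23 (mod 44).
Since h is injective, we compute h⁻¹(2): solve 23x + 2 ≡ 2 (mod 44), i.e. 23x ≡ 0 (mod 44).
Multiplying by 23⁻¹ = 23 gives x ≡ 23·0 = 0 ≡ 0 (mod 44).
Check: h(0) = 23·0 + 2 = 2 ≡ 2 (mod 44).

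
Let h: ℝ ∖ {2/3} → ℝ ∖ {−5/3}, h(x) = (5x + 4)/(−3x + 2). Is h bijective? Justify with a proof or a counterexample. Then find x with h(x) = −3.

Suppose h(a) = h(b). Cross-multiplying: (5a + 4)(−3b + 2) = (5b + 4)(−3a + 2).
Expanding both sides and cancelling the symmetric terms leaves 22·(a − b) = 0. Since 22 ≠ 0, a = b. So h is injective.
For any y ≠ −5/3, solving y(−3x + 2) = 5x + 4 for x gives a well-defined x ≠ 2/3. So h is surjective.
So h is bijective.
Solving h(x) = −3: cross-multiplying gives 5x + 4 = −3(−3x + 2), which rearranges to −4x = −10, so x = 5/2.

5/2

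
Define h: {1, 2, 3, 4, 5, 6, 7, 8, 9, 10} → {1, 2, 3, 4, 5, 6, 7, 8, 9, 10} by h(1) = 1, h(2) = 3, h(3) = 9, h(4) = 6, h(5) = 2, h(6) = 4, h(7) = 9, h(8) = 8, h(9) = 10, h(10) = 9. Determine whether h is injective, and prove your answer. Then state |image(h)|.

8

h(3) = 9 = h(7) with 3 ≠ 7, so h is not injective.
The image of h is {1, 2, 3, 4, 6, 8, 9, 10}, which has 8 elements.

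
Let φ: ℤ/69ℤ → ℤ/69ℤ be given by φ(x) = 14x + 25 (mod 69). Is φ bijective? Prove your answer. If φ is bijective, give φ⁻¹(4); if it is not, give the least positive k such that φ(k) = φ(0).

Recall that φ is injective when φ(a) = φ(b) forces a = b.
If φ(a) = φ(b), then 14a ≡ 14b (mod 69). Because gcd(14, 69) = 1, we may cancel 14 to get a ≡ b (mod 69).
We now compute 14⁻¹ mod 69 explicitly. Euclid's algorithm: 69 = 4·14 + 13, 14 = 1·13 + 1; back-substituting gives 1 = 5·14 − 1·69, so 14⁻¹ ≡ 5 (mod 69).
For any y ∈ ℤ/69ℤ, x = 5(y − 25) mod 69 satisfies φ(x) = 14·5(y − 25) + 25 ≡ y (since 14·5 ≡ 1 mod 69). So every y has a preimage.
So φ is bijective.
Since φ is bijective, we compute φ⁻¹(4): solve 14x + 25 ≡ 4 (mod 69), i.e. 14x ≡ 48 (mod 69).
Multiplying by 14⁻¹ = 5 gives x ≡ 5·48 = 240 = 3·69 + 33 ≡ 33 (mod 69).
Check: φ(33) = 14·33 + 25 = 487 = 7·69 + 4 ≡ 4 (mod 69).

33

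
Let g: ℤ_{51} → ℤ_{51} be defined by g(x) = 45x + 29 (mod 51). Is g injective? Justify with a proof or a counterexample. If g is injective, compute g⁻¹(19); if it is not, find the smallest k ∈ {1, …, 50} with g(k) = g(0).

By definition, g is injective when g(a) = g(b) forces a = b.
We have gcd(45, 51) = 3 > 1. Taking a = 0 and b = 17: g(0) = 29 and g(17) = 45·17 + 29 = 794 ≡ 29 (mod 51).
So g(0) = g(17) while 0 ≠ 17, so g is not injective.
Since g is not injective, we find the least positive k with g(k) = g(0): this means 45k ≡ 0 (mod 51), i.e. 51 ∣ 45k. Since gcd(45, 51) = 3, dividing through by 3 this holds exactly when 17 ∣ 15k, and as gcd(15, 17) = 1, exactly when 17 ∣ k.
The smallest positive such k is 17.

17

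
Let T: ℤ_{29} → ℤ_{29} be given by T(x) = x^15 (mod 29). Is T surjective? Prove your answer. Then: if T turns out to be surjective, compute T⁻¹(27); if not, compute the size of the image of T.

Since 29 is prime, the nonzero elements of ℤ_{29} form a cyclic group of order 28.
As gcd(15, 28) = 1, raising to the 15th power is a bijection on this group: if u^15 ≡ v^15 then (uv^{−1})^15 = 1, and the only element of order dividing gcd(15, 28) = 1 is 1, so u = v.
With T(0) = 0 this makes T injective on all of ℤ_{29}, hence bijective (finite equal-size domain and codomain). In particular T is surjective.
Since T is surjective, we find the preimage of 27. The inverse of x ↦ x^15 on (ℤ_{29})^× is x ↦ x^15, because 15·15 = 225 = 8·28 + 1 ≡ 1 (mod 28) and x^{28} = 1 for x ≠ 0 (Fermat). So T⁻¹(27) = 27^15 mod 29.
Repeated squaring mod 29: 27^1 ≡ 27, 27^2 ≡ 27² = 729 ≡ 4, 27^4 ≡ 4² = 16, 27^8 ≡ 16² = 256 ≡ 24. Since 15 = 8 + 4 + 2 + 1, 27^15 ≡ 24·16·4·27: 24·16 = 384 ≡ 7, then 7·4 = 28, then 28·27 = 756 ≡ 2. So 27^15 ≡ 2 (mod 29).
Hence T⁻¹(27) = 2.

2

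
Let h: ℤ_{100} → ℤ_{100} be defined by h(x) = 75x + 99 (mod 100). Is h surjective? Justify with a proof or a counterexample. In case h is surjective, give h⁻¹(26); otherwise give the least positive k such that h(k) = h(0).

4

Since gcd(75, 100) = 25, we have 75x ≡ 0 (mod 25) for all x, so h(x) ≡ 24 (mod 25).
But 0 ≢ 24 (mod 25), so 0 ∈ ℤ_{100} has no preimage. Therefore h is not surjective.
Since h is not surjective, we find the least positive k with h(k) = h(0): this means 75k ≡ 0 (mod 100), i.e. 100 ∣ 75k. Since gcd(75, 100) = 25, dividing through by 25 this holds exactly when 4 ∣ 3k, and as gcd(3, 4) = 1, exactly when 4 ∣ k.
The smallest positive such k is 4.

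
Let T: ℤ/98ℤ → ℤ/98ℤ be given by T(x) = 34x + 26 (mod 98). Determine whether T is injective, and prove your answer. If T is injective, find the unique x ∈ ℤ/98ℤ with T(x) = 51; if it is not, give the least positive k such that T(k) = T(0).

49

We have gcd(34, 98) = 2 > 1. Taking s = 0 and t = 49: T(0) = 26 and T(49) = 34·49 + 26 = 1692 ≡ 26 (mod 98).
So T(0) = T(49) while 0 ≠ 49, so T is not injective.
Since T is not injective, we find the least positive k with T(k) = T(0): this means 34k ≡ 0 (mod 98), i.e. 98 ∣ 34k. Since gcd(34, 98) = 2, dividing through by 2 this holds exactly when 49 ∣ 17k, and as gcd(17, 49) = 1, exactly when 49 ∣ k.
The smallest positive such k is 49.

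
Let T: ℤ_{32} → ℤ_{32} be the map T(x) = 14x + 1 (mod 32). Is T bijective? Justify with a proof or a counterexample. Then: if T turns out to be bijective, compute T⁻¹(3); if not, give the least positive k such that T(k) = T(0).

We have gcd(14, 32) = 2 > 1. Taking s = 0 and t = 16: T(0) = 1 and T(16) = 14·16 + 1 = 225 ≡ 1 (mod 32).
So T(0) = T(16) while 0 ≠ 16, so T is not injective, hence not bijective.
Since T is not bijective, we find the least positive k with T(k) = T(0): this means 14k ≡ 0 (mod 32), i.e. 32 ∣ 14k. Since gcd(14, 32) = 2, dividing through by 2 this holds exactly when 16 ∣ 7k, and as gcd(7, 16) = 1, exactly when 16 ∣ k.
The smallest positive such k is 16.

16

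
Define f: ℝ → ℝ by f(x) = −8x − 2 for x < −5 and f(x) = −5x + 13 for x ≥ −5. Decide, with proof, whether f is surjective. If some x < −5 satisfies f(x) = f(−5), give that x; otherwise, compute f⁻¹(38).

-5

Both pieces are strictly decreasing (slopes −8 and −5), so each is injective on its own interval.
The left piece maps (−∞, −5) onto (38, ∞); the right piece maps [−5, ∞) onto (−∞, 38].
These images together cover ℝ, so f is surjective.
Because the two images are disjoint, no x < −5 has f(x) = f(−5), so we compute f⁻¹(38): 38 lies in (−∞, 38], so solve −5x + 13 = 38: x = (38 − 13)/(−5) = −5.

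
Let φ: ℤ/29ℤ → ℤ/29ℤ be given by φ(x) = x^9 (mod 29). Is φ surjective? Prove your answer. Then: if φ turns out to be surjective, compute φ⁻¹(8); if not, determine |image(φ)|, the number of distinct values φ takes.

Since 29 is prime, the nonzero elements of ℤ/29ℤ form a cyclic group of order 28.
As gcd(9, 28) = 1, raising to the 9th power is a bijection on this group: if u^9 ≡ v^9 then (uv^{−1})^9 = 1, and the only element of order dividing gcd(9, 28) = 1 is 1, so u = v.
With φ(0) = 0 this makes φ injective on all of ℤ/29ℤ, hence bijective (finite equal-size domain and codomain). In particular φ is surjective.
Since φ is surjective, we find the preimage of 8. The inverse of x ↦ x^9 on (ℤ/29ℤ)^× is x ↦ x^25, because 9·25 = 225 = 8·28 + 1 ≡ 1 (mod 28) and x^{28} = 1 for x ≠ 0 (Fermat). So φ⁻¹(8) = 8^25 mod 29.
Repeated squaring mod 29: 8^1 ≡ 8, 8^2 ≡ 8² = 64 ≡ 6, 8^4 ≡ 6² = 36 ≡ 7, 8^8 ≡ 7² = 49 ≡ 20, 8^16 ≡ 20² = 400 ≡ 23. Since 25 = 16 + 8 + 1, 8^25 ≡ 23·20·8: 23·20 = 460 ≡ 25, then 25·8 = 200 ≡ 26. So 8^25 ≡ 26 (mod 29).
Hence φ⁻¹(8) = 26.

26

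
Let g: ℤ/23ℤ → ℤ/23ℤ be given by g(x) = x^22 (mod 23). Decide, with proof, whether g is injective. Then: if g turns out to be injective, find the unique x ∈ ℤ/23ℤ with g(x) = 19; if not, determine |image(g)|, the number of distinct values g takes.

2

g(1) = 1^22 = 1.
g(2): Repeated squaring mod 23: 2^1 ≡ 2, 2^2 ≡ 2² = 4, 2^4 ≡ 4² = 16, 2^8 ≡ 16² = 256 ≡ 3, 2^16 ≡ 3² = 9. Since 22 = 16 + 4 + 2, 2^22 ≡ 9·16·4: 9·16 = 144 ≡ 6, then 6·4 = 24 ≡ 1. So 2^22 ≡ 1 (mod 23).
So g(1) = g(2) = 1 while 1 ≠ 2, therefore g is not injective.
Since g is not injective, we determine |image(g)|. Computing x^22 mod 23 for each x (by repeated squaring, reducing mod 23 at every step), the values g(0), g(1), …, g(22) are: 0, 1, 1, 1, 1, 1, 1, 1, 1, 1, 1, 1, 1, 1, 1, 1, 1, 1, 1, 1, 1, 1, 1.
The distinct values are {0, 1}; there are 2 of them.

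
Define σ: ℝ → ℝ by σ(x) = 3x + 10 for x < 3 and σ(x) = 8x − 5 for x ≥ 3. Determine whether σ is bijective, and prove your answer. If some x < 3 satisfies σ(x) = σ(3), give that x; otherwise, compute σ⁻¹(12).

Both pieces are strictly increasing (slopes 3 and 8), so each is injective on its own interval.
The left piece maps (−∞, 3) onto (−∞, 19); the right piece maps [3, ∞) onto [19, ∞).
Since 19 = 19, the images partition ℝ: σ is injective and surjective, hence bijective.
Because the two images are disjoint, no x < 3 has σ(x) = σ(3), so we compute σ⁻¹(12): 12 lies in (−∞, 19), so solve 3x + 10 = 12: x = (12 − 10)/3 = 2/3.

2/3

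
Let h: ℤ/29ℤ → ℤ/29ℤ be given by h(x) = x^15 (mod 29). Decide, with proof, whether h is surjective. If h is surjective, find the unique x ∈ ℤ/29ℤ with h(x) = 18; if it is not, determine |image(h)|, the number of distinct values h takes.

Since 29 is prime, the nonzero elements of ℤ/29ℤ form a cyclic group of order 28.
As gcd(15, 28) = 1, raising to the 15th power is a bijection on this group: if u^15 ≡ v^15 then (uv^{−1})^15 = 1, and the only element of order dividing gcd(15, 28) = 1 is 1, so u = v.
With h(0) = 0 this makes h injective on all of ℤ/29ℤ, hence bijective (finite equal-size domain and codomain). In particular h is surjective.
Since h is surjective, we find the preimage of 18. The inverse of x ↦ x^15 on (ℤ/29ℤ)^× is x ↦ x^15, because 15·15 = 225 = 8·28 + 1 ≡ 1 (mod 28) and x^{28} = 1 for x ≠ 0 (Fermat). So h⁻¹(18) = 18^15 mod 29.
Repeated squaring mod 29: 18^1 ≡ 18, 18^2 ≡ 18² = 324 ≡ 5, 18^4 ≡ 5² = 25, 18^8 ≡ 25² = 625 ≡ 16. Since 15 = 8 + 4 + 2 + 1, 18^15 ≡ 16·25·5·18: 16·25 = 400 ≡ 23, then 23·5 = 115 ≡ 28, then 28·18 = 504 ≡ 11. So 18^15 ≡ 11 (mod 29).
Hence h⁻¹(18) = 11.

11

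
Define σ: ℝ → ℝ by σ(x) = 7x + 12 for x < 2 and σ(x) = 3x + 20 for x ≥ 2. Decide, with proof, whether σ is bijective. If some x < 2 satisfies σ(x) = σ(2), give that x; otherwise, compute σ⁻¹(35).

Both pieces are strictly increasing (slopes 7 and 3), so each is injective on its own interval.
The left piece maps (−∞, 2) onto (−∞, 26); the right piece maps [2, ∞) onto [26, ∞).
Since 26 = 26, the images partition ℝ: σ is injective and surjective, hence bijective.
Because the two images are disjoint, no x < 2 has σ(x) = σ(2), so we compute σ⁻¹(35): 35 lies in [26, ∞), so solve 3x + 20 = 35: x = (35 − 20)/3 = 5.

5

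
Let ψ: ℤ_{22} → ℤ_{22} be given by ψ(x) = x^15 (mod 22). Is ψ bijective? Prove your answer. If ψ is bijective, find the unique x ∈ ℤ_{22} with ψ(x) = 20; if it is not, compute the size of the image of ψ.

6

ψ(1) = 1^15 = 1.
ψ(3): Repeated squaring mod 22: 3^1 ≡ 3, 3^2 ≡ 3² = 9, 3^4 ≡ 9² = 81 ≡ 15, 3^8 ≡ 15² = 225 ≡ 5. Since 15 = 8 + 4 + 2 + 1, 3^15 ≡ 5·15·9·3: 5·15 = 75 ≡ 9, then 9·9 = 81 ≡ 15, then 15·3 = 45 ≡ 1. So 3^15 ≡ 1 (mod 22).
So ψ(1) = ψ(3) = 1 while 1 ≠ 3, thus ψ is not injective, hence not bijective.
Since ψ is not bijective, we determine |image(ψ)|. Computing x^15 mod 22 for each x (by repeated squaring, reducing mod 22 at every step), the values ψ(0), ψ(1), …, ψ(21) are: 0, 1, 10, 1, 12, 1, 10, 21, 10, 1, 10, 11, 12, 21, 12, 1, 12, 21, 10, 21, 12, 21.
The distinct values are {0, 1, 10, 11, 12, 21}; there are 6 of them.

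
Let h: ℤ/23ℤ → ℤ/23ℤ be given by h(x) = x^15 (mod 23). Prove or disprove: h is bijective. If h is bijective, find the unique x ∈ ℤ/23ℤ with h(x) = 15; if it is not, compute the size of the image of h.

Since 23 is prime, the nonzero elements of ℤ/23ℤ form a cyclic group of order 22.
As gcd(15, 22) = 1, raising to the 15th power is a bijection on this group: if a^15 ≡ b^15 then (ab^{−1})^15 = 1, and the only element of order dividing gcd(15, 22) = 1 is 1, so a = b.
With h(0) = 0 this makes h injective on all of ℤ/23ℤ, hence bijective (finite equal-size domain and codomain). In particular h is bijective.
Since h is bijective, we find the preimage of 15. The inverse of x ↦ x^15 on (ℤ/23ℤ)^× is x ↦ x^3, because 15·3 = 45 = 2·22 + 1 ≡ 1 (mod 22) and x^{22} = 1 for x ≠ 0 (Fermat). So h⁻¹(15) = 15^3 mod 23.
Repeated squaring mod 23: 15^1 ≡ 15, 15^2 ≡ 15² = 225 ≡ 18. Since 3 = 2 + 1, 15^3 ≡ 18·15: 18·15 = 270 ≡ 17. So 15^3 ≡ 17 (mod 23).
Hence h⁻¹(15) = 17.

17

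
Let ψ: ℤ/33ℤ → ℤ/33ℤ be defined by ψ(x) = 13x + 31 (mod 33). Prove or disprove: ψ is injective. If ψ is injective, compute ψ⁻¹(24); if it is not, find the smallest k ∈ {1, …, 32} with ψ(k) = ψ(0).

2

If ψ(u) = ψ(v), then 13u ≡ 13v (mod 33). Because gcd(13, 33) = 1, we may cancel 13 to get u ≡ v (mod 33).
So ψ is injective.
We now compute 13⁻¹ mod 33 explicitly. Euclid's algorithm: 33 = 2·13 + 7, 13 = 1·7 + 6, 7 = 1·6 + 1; back-substituting gives 1 = 28·13 − 11·33, so 13⁻¹ ≡ 28 (mod 33).
Since ψ is injective, we compute ψ⁻¹(24): solve 13x + 31 ≡ 24 (mod 33), i.e. 13x ≡ 26 (mod 33).
Multiplying by 13⁻¹ = 28 gives x ≡ 28·26 = 728 = 22·33 + 2 ≡ 2 (mod 33).
Check: ψ(2) = 13·2 + 31 = 57 = 1·33 + 24 ≡ 24 (mod 33).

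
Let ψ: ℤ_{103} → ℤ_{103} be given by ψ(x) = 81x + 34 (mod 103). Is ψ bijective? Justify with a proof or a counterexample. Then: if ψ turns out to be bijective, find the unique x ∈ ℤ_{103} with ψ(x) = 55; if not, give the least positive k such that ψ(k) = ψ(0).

If ψ(u) = ψ(v), then 81u ≡ 81v (mod 103). Because gcd(81, 103) = 1, we may cancel 81 to get u ≡ v (mod 103).
We now compute 81⁻¹ mod 103 explicitly. Euclid's algorithm: 103 = 1·81 + 22, 81 = 3·22 + 15, 22 = 1·15 + 7, 15 = 2·7 + 1; back-substituting gives 1 = 14·81 − 11·103, so 81⁻¹ ≡ 14 (mod 103).
Then y ↦ 14(y − 34) is a two-sided inverse to ψ, so every y ∈ ℤ_{103} has a preimage.
So ψ is bijective.
Since ψ is bijective, we find ψ⁻¹(55): we need 81x ≡ 55 − 34 ≡ 21 (mod 103). Using 81⁻¹ = 14: x ≡ 14·21 = 294 = 2·103 + 88, so x = 88.
Check: ψ(88) = 81·88 + 34 = 7162 = 69·103 + 55 ≡ 55 (mod 103).

88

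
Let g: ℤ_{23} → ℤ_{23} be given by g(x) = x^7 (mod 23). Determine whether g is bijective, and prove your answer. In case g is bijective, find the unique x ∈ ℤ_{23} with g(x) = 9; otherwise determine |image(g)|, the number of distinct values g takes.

Since 23 is prime, the nonzero elements of ℤ_{23} form a cyclic group of order 22.
As gcd(7, 22) = 1, raising to the 7th power is a bijection on this group: if a^7 ≡ b^7 then (ab^{−1})^7 = 1, and the only element of order dividing gcd(7, 22) = 1 is 1, so a = b.
With g(0) = 0 this makes g injective on all of ℤ_{23}, hence bijective (finite equal-size domain and codomain). In particular g is bijective.
Since g is bijective, we find the preimage of 9. The inverse of x ↦ x^7 on (ℤ_{23})^× is x ↦ x^19, because 7·19 = 133 = 6·22 + 1 ≡ 1 (mod 22) and x^{22} = 1 for x ≠ 0 (Fermat). So g⁻¹(9) = 9^19 mod 23.
Repeated squaring mod 23: 9^1 ≡ 9, 9^2 ≡ 9² = 81 ≡ 12, 9^4 ≡ 12² = 144 ≡ 6, 9^8 ≡ 6² = 36 ≡ 13, 9^16 ≡ 13² = 169 ≡ 8. Since 19 = 16 + 2 + 1, 9^19 ≡ 8·12·9: 8·12 = 96 ≡ 4, then 4·9 = 36 ≡ 13. So 9^19 ≡ 13 (mod 23).
Hence g⁻¹(9) = 13.

13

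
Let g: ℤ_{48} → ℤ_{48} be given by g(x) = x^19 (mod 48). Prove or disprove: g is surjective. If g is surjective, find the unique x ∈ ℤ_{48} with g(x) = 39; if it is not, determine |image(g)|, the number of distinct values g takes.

g(0) = 0^19 = 0.
g(6): Repeated squaring mod 48: 6^1 ≡ 6, 6^2 ≡ 6² = 36, 6^4 ≡ 36² = 1296 ≡ 0, 6^8 ≡ 0² = 0, 6^16 ≡ 0² = 0. Since 19 = 16 + 2 + 1, 6^19 ≡ 0·36·6: 0·36 = 0, then 0·6 = 0. So 6^19 ≡ 0 (mod 48).
So g(0) = g(6) = 0 while 0 ≠ 6, thus g is not injective.
A non-injective map from the 48-element set ℤ_{48} to itself takes at most 47 distinct values, so it cannot be surjective. Thus g is not surjective.
Since g is not surjective, we determine |image(g)|. Computing x^19 mod 48 for each x (by repeated squaring, reducing mod 48 at every step), the values g(0), g(1), …, g(47) are: 0, 1, 32, 27, 16, 29, 0, 7, 32, 9, 16, 35, 0, 37, 32, 15, 16, 17, 0, 43, 32, 45, 16, 23, 0, 25, 32, 3, 16, 5, 0, 31, 32, 33, 16, 11, 0, 13, 32, 39, 16, 41, 0, 19, 32, 21, 16, 47.
The distinct values are {0, 1, 3, 5, 7, 9, 11, 13, 15, 16, 17, 19, 21, 23, 25, 27, 29, 31, 32, 33, 35, 37, 39, 41, 43, 45, 47}; there are 27 of them.

27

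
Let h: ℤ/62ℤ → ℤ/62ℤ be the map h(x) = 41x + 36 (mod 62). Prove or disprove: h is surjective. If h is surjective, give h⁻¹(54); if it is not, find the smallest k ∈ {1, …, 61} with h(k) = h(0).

Since gcd(41, 62) = 1, 41 is invertible modulo 62. Euclid's algorithm: 62 = 1·41 + 21, 41 = 1·21 + 20, 21 = 1·20 + 1; back-substituting gives 1 = 59·41 − 39·62, so 41⁻¹ ≡ 59 (mod 62).
For any y ∈ ℤ/62ℤ, x = 59(y − 36) mod 62 satisfies h(x) = 41·59(y − 36) + 36 ≡ y (since 41·59 ≡ 1 mod 62). So every y has a preimage.
Therefore h is surjective.
Since h is surjective, we compute h⁻¹(54): solve 41x + 36 ≡ 54 (mod 62), i.e. 41x ≡ 18 (mod 62).
Multiplying by 41⁻¹ = 59 gives x ≡ 59·18 = 1062 = 17·62 + 8 ≡ 8 (mod 62).
Check: h(8) = 41·8 + 36 = 364 = 5·62 + 54 ≡ 54 (mod 62).

8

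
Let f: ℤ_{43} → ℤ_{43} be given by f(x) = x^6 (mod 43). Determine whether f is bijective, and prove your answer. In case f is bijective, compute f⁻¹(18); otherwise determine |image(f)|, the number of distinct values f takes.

8

f(1) = 1^6 = 1.
f(6): Repeated squaring mod 43: 6^1 ≡ 6, 6^2 ≡ 6² = 36, 6^4 ≡ 36² = 1296 ≡ 6. Since 6 = 4 + 2, 6^6 ≡ 6·36: 6·36 = 216 ≡ 1. So 6^6 ≡ 1 (mod 43).
So f(1) = f(6) = 1 while 1 ≠ 6, so f is not injective, hence not bijective.
Since f is not bijective, we determine |image(f)|. Computing x^6 mod 43 for each x (by repeated squaring, reducing mod 43 at every step), the values f(0), f(1), …, f(42) are: 0, 1, 21, 41, 11, 16, 1, 1, 16, 4, 35, 4, 21, 16, 21, 11, 35, 35, 41, 11, 4, 41, 41, 4, 11, 41, 35, 35, 11, 21, 16, 21, 4, 35, 4, 16, 1, 1, 16, 11, 41, 21, 1.
The distinct values are {0, 1, 4, 11, 16, 21, 35, 41}; there are 8 of them.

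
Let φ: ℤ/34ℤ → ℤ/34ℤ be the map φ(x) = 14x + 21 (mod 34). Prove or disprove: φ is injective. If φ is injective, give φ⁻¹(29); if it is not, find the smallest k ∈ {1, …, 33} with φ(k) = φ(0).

17

We have gcd(14, 34) = 2 > 1. Taking a = 0 and b = 17: φ(0) = 21 and φ(17) = 14·17 + 21 = 259 ≡ 21 (mod 34).
So φ(0) = φ(17) while 0 ≠ 17, thus φ is not injective.
Since φ is not injective, we find the least positive k with φ(k) = φ(0): this means 14k ≡ 0 (mod 34), i.e. 34 ∣ 14k. Since gcd(14, 34) = 2, dividing through by 2 this holds exactly when 17 ∣ 7k, and as gcd(7, 17) = 1, exactly when 17 ∣ k.
The smallest positive such k is 17.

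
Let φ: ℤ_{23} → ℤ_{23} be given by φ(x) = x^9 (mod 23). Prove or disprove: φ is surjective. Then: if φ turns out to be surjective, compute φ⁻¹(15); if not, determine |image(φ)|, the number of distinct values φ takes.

Since 23 is prime, the nonzero elements of ℤ_{23} form a cyclic group of order 22.
As gcd(9, 22) = 1, raising to the 9th power is a bijection on this group: if u^9 ≡ v^9 then (uv^{−1})^9 = 1, and the only element of order dividing gcd(9, 22) = 1 is 1, so u = v.
With φ(0) = 0 this makes φ injective on all of ℤ_{23}, hence bijective (finite equal-size domain and codomain). In particular φ is surjective.
Since φ is surjective, we find the preimage of 15. The inverse of x ↦ x^9 on (ℤ_{23})^× is x ↦ x^5, because 9·5 = 45 = 2·22 + 1 ≡ 1 (mod 22) and x^{22} = 1 for x ≠ 0 (Fermat). So φ⁻¹(15) = 15^5 mod 23.
Repeated squaring mod 23: 15^1 ≡ 15, 15^2 ≡ 15² = 225 ≡ 18, 15^4 ≡ 18² = 324 ≡ 2. Since 5 = 4 + 1, 15^5 ≡ 2·15: 2·15 = 30 ≡ 7. So 15^5 ≡ 7 (mod 23).
Hence φ⁻¹(15) = 7.

7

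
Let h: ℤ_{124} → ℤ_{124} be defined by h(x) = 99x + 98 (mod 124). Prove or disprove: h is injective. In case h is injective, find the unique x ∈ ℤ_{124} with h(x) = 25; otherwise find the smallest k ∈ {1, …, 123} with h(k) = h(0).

117

By definition, h is injective if h(a) = h(b) implies a = b.
Suppose h(a) = h(b) in ℤ_{124}. Then 99a + 98 ≡ 99b + 98 (mod 124), therefore 99(a − b) ≡ 0 (mod 124).
Since gcd(99, 124) = 1, 99 is invertible modulo 124, thus a − b ≡ 0 (mod 124), i.e. a = b.
Thus h is injective.
We now compute 99⁻¹ mod 124 explicitly. Euclid's algorithm: 124 = 1·99 + 25, 99 = 3·25 + 24, 25 = 1·24 + 1; back-substituting gives 1 = 119·99 − 95·124, so 99⁻¹ ≡ 119 (mod 124).
Since h is injective, we compute h⁻¹(25): solve 99x + 98 ≡ 25 (mod 124), i.e. 99x ≡ 51 (mod 124).
Multiplying by 99⁻¹ = 119 gives x ≡ 119·51 = 6069 = 48·124 + 117 ≡ 117 (mod 124).
Check: h(117) = 99·117 + 98 = 11681 = 94·124 + 25 ≡ 25 (mod 124).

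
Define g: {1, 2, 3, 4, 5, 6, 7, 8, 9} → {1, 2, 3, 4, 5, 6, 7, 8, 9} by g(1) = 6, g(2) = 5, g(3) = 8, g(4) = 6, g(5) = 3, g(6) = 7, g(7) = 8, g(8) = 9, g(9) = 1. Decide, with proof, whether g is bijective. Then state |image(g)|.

g(1) = 6 = g(4) with 1 ≠ 4, so g is not injective, hence not bijective.
The image of g is {1, 3, 5, 6, 7, 8, 9}, which has 7 elements.

7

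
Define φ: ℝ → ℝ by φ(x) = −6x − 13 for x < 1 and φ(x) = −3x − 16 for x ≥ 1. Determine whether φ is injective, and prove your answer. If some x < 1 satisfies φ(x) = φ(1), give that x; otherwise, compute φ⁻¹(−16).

Both pieces are strictly decreasing (slopes −6 and −3), so each is injective on its own interval.
The left piece maps (−∞, 1) onto (−19, ∞); the right piece maps [1, ∞) onto (−∞, −19].
These images are disjoint, so no value is attained by both pieces. Hence φ is injective.
Because the two images are disjoint, no x < 1 has φ(x) = φ(1), so we compute φ⁻¹(−16): −16 lies in (−19, ∞), so solve −6x − 13 = −16: x = (−16 + 13)/(−6) = 1/2.

1/2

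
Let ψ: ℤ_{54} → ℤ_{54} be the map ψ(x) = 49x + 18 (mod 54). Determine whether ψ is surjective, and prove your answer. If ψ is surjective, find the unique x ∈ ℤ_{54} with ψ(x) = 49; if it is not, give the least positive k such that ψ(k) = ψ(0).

37

Since gcd(49, 54) = 1, 49 is invertible modulo 54. Euclid's algorithm: 54 = 1·49 + 5, 49 = 9·5 + 4, 5 = 1·4 + 1; back-substituting gives 1 = 43·49 − 39·54, so 49⁻¹ ≡ 43 (mod 54).
For any y ∈ ℤ_{54}, x = 43(y − 18) mod 54 satisfies ψ(x) = 49·43(y − 18) + 18 ≡ y (since 49·43 ≡ 1 mod 54). So every y has a preimage.
Hence ψ is surjective.
Since ψ is surjective, we find ψ⁻¹(49): we need 49x ≡ 49 − 18 ≡ 31 (mod 54). Using 49⁻¹ = 43: x ≡ 43·31 = 1333 = 24·54 + 37, so x = 37.
Check: ψ(37) = 49·37 + 18 = 1831 = 33·54 + 49 ≡ 49 (mod 54).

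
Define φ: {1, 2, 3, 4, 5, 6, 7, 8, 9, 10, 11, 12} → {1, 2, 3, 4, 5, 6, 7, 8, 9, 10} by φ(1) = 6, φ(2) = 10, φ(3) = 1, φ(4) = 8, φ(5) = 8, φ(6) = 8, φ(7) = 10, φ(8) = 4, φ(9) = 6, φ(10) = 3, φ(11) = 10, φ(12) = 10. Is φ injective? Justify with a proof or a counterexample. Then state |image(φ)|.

φ(4) = 8 = φ(5) with 4 ≠ 5, so φ is not injective.
The image of φ is {1, 3, 4, 6, 8, 10}, which has 6 elements.

6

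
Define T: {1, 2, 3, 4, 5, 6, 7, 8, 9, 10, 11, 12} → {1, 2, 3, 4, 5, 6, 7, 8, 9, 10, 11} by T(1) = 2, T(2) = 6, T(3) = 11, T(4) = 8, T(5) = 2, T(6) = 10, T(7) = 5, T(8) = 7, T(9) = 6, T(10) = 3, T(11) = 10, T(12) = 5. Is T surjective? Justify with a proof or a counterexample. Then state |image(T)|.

No element maps to 1, so T is not surjective.
The image of T is {2, 3, 5, 6, 7, 8, 10, 11}, which has 8 elements.

8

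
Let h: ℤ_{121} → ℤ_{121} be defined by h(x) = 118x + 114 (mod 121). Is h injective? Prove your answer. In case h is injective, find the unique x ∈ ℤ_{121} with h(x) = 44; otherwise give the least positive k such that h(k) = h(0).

By definition, injectivity means: for all s, t in the domain, h(s) = h(t) implies s = t.
If h(s) = h(t), then 118s ≡ 118t (mod 121). Because gcd(118, 121) = 1, we may cancel 118 to get s ≡ t (mod 121).
Therefore h is injective.
We now compute 118⁻¹ mod 121 explicitly. Euclid's algorithm: 121 = 1·118 + 3, 118 = 39·3 + 1; back-substituting gives 1 = 40·118 − 39·121, so 118⁻¹ ≡ 40 (mod 121).
Since h is injective, we find h⁻¹(44): we need 118x ≡ 44 − 114 ≡ 51 (mod 121). Using 118⁻¹ = 40: x ≡ 40·51 = 2040 = 16·121 + 104, so x = 104.
Check: h(104) = 118·104 + 114 = 12386 = 102·121 + 44 ≡ 44 (mod 121).

104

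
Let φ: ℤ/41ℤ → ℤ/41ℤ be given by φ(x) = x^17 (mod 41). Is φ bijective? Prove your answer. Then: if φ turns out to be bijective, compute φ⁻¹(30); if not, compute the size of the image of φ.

7

Since 41 is prime, the nonzero elements of ℤ/41ℤ form a cyclic group of order 40.
As gcd(17, 40) = 1, raising to the 17th power is a bijection on this group: if x_1^17 ≡ x_2^17 then (x_1x_2^{−1})^17 = 1, and the only element of order dividing gcd(17, 40) = 1 is 1, so x_1 = x_2.
With φ(0) = 0 this makes φ injective on all of ℤ/41ℤ, hence bijective (finite equal-size domain and codomain). In particular φ is bijective.
Since φ is bijective, we find the preimage of 30. The inverse of x ↦ x^17 on (ℤ/41ℤ)^× is x ↦ x^33, because 17·33 = 561 = 14·40 + 1 ≡ 1 (mod 40) and x^{40} = 1 for x ≠ 0 (Fermat). So φ⁻¹(30) = 30^33 mod 41.
Repeated squaring mod 41: 30^1 ≡ 30, 30^2 ≡ 30² = 900 ≡ 39, 30^4 ≡ 39² = 1521 ≡ 4, 30^8 ≡ 4² = 16, 30^16 ≡ 16² = 256 ≡ 10, 30^32 ≡ 10² = 100 ≡ 18. Since 33 = 32 + 1, 30^33 ≡ 18·30: 18·30 = 540 ≡ 7. So 30^33 ≡ 7 (mod 41).
Hence φ⁻¹(30) = 7.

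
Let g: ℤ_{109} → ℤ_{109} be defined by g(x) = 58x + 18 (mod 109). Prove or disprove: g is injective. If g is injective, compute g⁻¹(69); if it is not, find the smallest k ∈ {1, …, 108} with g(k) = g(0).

108

Recall: injectivity means: for all u, v in the domain, g(u) = g(v) implies u = v.
If g(u) = g(v), then 58u ≡ 58v (mod 109). Because gcd(58, 109) = 1, we may cancel 58 to get u ≡ v (mod 109).
Hence g is injective.
We now compute 58⁻¹ mod 109 explicitly. Euclid's algorithm: 109 = 1·58 + 51, 58 = 1·51 + 7, 51 = 7·7 + 2, 7 = 3·2 + 1; back-substituting gives 1 = 47·58 − 25·109, so 58⁻¹ ≡ 47 (mod 109).
Since g is injective, we find g⁻¹(69): we need 58x ≡ 69 − 18 ≡ 51 (mod 109). Using 58⁻¹ = 47: x ≡ 47·51 = 2397 = 21·109 + 108, so x = 108.
Check: g(108) = 58·108 + 18 = 6282 = 57·109 + 69 ≡ 69 (mod 109).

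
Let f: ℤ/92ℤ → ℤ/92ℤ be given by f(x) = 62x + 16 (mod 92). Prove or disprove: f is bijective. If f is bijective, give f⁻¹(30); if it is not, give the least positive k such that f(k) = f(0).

46

We have gcd(62, 92) = 2 > 1. Taking u = 0 and v = 46: f(0) = 16 and f(46) = 62·46 + 16 = 2868 ≡ 16 (mod 92).
So f(0) = f(46) while 0 ≠ 46, thus f is not injective, hence not bijective.
Since f is not bijective, we find the least positive k with f(k) = f(0): this means 62k ≡ 0 (mod 92), i.e. 92 ∣ 62k. Since gcd(62, 92) = 2, dividing through by 2 this holds exactly when 46 ∣ 31k, and as gcd(31, 46) = 1, exactly when 46 ∣ k.
The smallest positive such k is 46.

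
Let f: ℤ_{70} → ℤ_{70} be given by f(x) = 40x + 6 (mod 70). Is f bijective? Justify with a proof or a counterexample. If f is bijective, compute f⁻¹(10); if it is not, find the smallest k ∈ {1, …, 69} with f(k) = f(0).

By definition, f is injective when f(x_1) = f(x_2) forces x_1 = x_2.
We have gcd(40, 70) = 10 > 1. Taking x_1 = 0 and x_2 = 7: f(0) = 6 and f(7) = 40·7 + 6 = 286 ≡ 6 (mod 70).
So f(0) = f(7) while 0 ≠ 7, hence f is not injective, hence not bijective.
Since f is not bijective, we find the least positive k with f(k) = f(0): this means 40k ≡ 0 (mod 70), i.e. 70 ∣ 40k. Since gcd(40, 70) = 10, dividing through by 10 this holds exactly when 7 ∣ 4k, and as gcd(4, 7) = 1, exactly when 7 ∣ k.
The smallest positive such k is 7.

7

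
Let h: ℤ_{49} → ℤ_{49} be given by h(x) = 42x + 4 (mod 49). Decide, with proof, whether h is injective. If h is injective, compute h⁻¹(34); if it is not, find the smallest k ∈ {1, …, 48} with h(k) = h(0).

Recall that h is injective if h(s) = h(t) implies s = t.
We have gcd(42, 49) = 7 > 1. Taking s = 0 and t = 7: h(0) = 4 and h(7) = 42·7 + 4 = 298 ≡ 4 (mod 49).
So h(0) = h(7) while 0 ≠ 7, thus h is not injective.
Since h is not injective, we find the least positive k with h(k) = h(0): this means 42k ≡ 0 (mod 49), i.e. 49 ∣ 42k. Since gcd(42, 49) = 7, dividing through by 7 this holds exactly when 7 ∣ 6k, and as gcd(6, 7) = 1, exactly when 7 ∣ k.
The smallest positive such k is 7.

7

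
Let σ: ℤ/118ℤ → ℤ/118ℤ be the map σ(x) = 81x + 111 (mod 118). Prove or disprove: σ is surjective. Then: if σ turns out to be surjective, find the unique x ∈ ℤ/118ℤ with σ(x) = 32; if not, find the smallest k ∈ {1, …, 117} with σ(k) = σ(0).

Since gcd(81, 118) = 1, 81 is invertible modulo 118. Euclid's algorithm: 118 = 1·81 + 37, 81 = 2·37 + 7, 37 = 5·7 + 2, 7 = 3·2 + 1; back-substituting gives 1 = 51·81 − 35·118, so 81⁻¹ ≡ 51 (mod 118).
For any y ∈ ℤ/118ℤ, x = 51(y − 111) mod 118 satisfies σ(x) = 81·51(y − 111) + 111 ≡ y (since 81·51 ≡ 1 mod 118). So every y has a preimage.
Therefore σ is surjective.
Since σ is surjective, we find σ⁻¹(32): we need 81x ≡ 32 − 111 ≡ 39 (mod 118). Using 81⁻¹ = 51: x ≡ 51·39 = 1989 = 16·118 + 101, so x = 101.
Check: σ(101) = 81·101 + 111 = 8292 = 70·118 + 32 ≡ 32 (mod 118).

101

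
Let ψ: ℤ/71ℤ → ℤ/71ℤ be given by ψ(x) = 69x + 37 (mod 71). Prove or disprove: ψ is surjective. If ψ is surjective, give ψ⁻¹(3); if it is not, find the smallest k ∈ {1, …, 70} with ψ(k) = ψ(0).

Since gcd(69, 71) = 1, 69 is invertible modulo 71. Euclid's algorithm: 71 = 1·69 + 2, 69 = 34·2 + 1; back-substituting gives 1 = 35·69 − 34·71, so 69⁻¹ ≡ 35 (mod 71).
For any y ∈ ℤ/71ℤ, x = 35(y − 37) mod 71 satisfies ψ(x) = 69·35(y − 37) + 37 ≡ y (since 69·35 ≡ 1 mod 71). So every y has a preimage.
Hence ψ is surjective.
Since ψ is surjective, we compute ψ⁻¹(3): solve 69x + 37 ≡ 3 (mod 71), i.e. 69x ≡ 37 (mod 71).
Multiplying by 69⁻¹ = 35 gives x ≡ 35·37 = 1295 = 18·71 + 17 ≡ 17 (mod 71).
Check: ψ(17) = 69·17 + 37 = 1210 = 17·71 + 3 ≡ 3 (mod 71).

17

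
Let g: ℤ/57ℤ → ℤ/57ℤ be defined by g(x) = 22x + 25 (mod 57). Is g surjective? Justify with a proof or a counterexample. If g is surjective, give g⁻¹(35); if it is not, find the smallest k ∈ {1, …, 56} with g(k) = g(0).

Recall: surjectivity means every element of the codomain has a preimage under g.
Since gcd(22, 57) = 1, 22 is invertible modulo 57. Euclid's algorithm: 57 = 2·22 + 13, 22 = 1·13 + 9, 13 = 1·9 + 4, 9 = 2·4 + 1; back-substituting gives 1 = 13·22 − 5·57, so 22⁻¹ ≡ 13 (mod 57).
For any y ∈ ℤ/57ℤ, x = 13(y − 25) mod 57 satisfies g(x) = 22·13(y − 25) + 25 ≡ y (since 22·13 ≡ 1 mod 57). So every y has a preimage.
Therefore g is surjective.
Since g is surjective, we compute g⁻¹(35): solve 22x + 25 ≡ 35 (mod 57), i.e. 22x ≡ 10 (mod 57).
Multiplying by 22⁻¹ = 13 gives x ≡ 13·10 = 130 = 2·57 + 16 ≡ 16 (mod 57).
Check: g(16) = 22·16 + 25 = 377 = 6·57 + 35 ≡ 35 (mod 57).

16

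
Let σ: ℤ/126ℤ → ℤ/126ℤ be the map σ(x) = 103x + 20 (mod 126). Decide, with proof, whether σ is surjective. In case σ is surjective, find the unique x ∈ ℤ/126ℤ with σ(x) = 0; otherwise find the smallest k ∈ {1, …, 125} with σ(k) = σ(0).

Since gcd(103, 126) = 1, 103 is invertible modulo 126. Euclid's algorithm: 126 = 1·103 + 23, 103 = 4·23 + 11, 23 = 2·11 + 1; back-substituting gives 1 = 115·103 − 94·126, so 103⁻¹ ≡ 115 (mod 126).
For any y ∈ ℤ/126ℤ, x = 115(y − 20) mod 126 satisfies σ(x) = 103·115(y − 20) + 20 ≡ y (since 103·115 ≡ 1 mod 126). So every y has a preimage.
Hence σ is surjective.
Since σ is surjective, we compute σ⁻¹(0): solve 103x + 20 ≡ 0 (mod 126), i.e. 103x ≡ 106 (mod 126).
Multiplying by 103⁻¹ = 115 gives x ≡ 115·106 = 12190 = 96·126 + 94 ≡ 94 (mod 126).
Check: σ(94) = 103·94 + 20 = 9702 = 77·126 + 0 ≡ 0 (mod 126).

94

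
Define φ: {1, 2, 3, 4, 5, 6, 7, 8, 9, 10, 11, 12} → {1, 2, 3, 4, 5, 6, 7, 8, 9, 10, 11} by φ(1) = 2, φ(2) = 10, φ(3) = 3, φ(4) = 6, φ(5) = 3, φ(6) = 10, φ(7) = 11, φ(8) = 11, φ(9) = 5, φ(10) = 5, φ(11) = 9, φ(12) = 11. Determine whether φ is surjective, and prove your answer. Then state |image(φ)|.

7

No element maps to 1, so φ is not surjective.
The image of φ is {2, 3, 5, 6, 9, 10, 11}, which has 7 elements.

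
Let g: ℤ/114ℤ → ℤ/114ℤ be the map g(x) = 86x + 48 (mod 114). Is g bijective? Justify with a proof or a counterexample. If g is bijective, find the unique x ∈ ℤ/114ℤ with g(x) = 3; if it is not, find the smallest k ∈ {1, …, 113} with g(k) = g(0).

We have gcd(86, 114) = 2 > 1. Taking a = 0 and b = 57: g(0) = 48 and g(57) = 86·57 + 48 = 4950 ≡ 48 (mod 114).
So g(0) = g(57) while 0 ≠ 57, so g is not injective, hence not bijective.
Since g is not bijective, we find the least positive k with g(k) = g(0): this means 86k ≡ 0 (mod 114), i.e. 114 ∣ 86k. Since gcd(86, 114) = 2, dividing through by 2 this holds exactly when 57 ∣ 43k, and as gcd(43, 57) = 1, exactly when 57 ∣ k.
The smallest positive such k is 57.

57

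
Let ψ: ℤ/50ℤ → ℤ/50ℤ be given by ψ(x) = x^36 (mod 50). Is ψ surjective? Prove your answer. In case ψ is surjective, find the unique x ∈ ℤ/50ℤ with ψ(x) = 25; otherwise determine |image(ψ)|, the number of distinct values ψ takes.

12

ψ(1) = 1^36 = 1.
ψ(7): Repeated squaring mod 50: 7^1 ≡ 7, 7^2 ≡ 7² = 49, 7^4 ≡ 49² = 2401 ≡ 1, 7^8 ≡ 1² = 1, 7^16 ≡ 1² = 1, 7^32 ≡ 1² = 1. Since 36 = 32 + 4, 7^36 ≡ 1·1: 1·1 = 1. So 7^36 ≡ 1 (mod 50).
So ψ(1) = ψ(7) = 1 while 1 ≠ 7, thus ψ is not injective.
A non-injective map from the 50-element set ℤ/50ℤ to itself takes at most 49 distinct values, so it cannot be surjective. Hence ψ is not surjective.
Since ψ is not surjective, we determine |image(ψ)|. Computing x^36 mod 50 for each x (by repeated squaring, reducing mod 50 at every step), the values ψ(0), ψ(1), …, ψ(49) are: 0, 1, 36, 21, 46, 25, 6, 1, 6, 41, 0, 11, 16, 41, 36, 25, 16, 31, 26, 31, 0, 21, 46, 11, 26, 25, 26, 11, 46, 21, 0, 31, 26, 31, 16, 25, 36, 41, 16, 11, 0, 41, 6, 1, 6, 25, 46, 21, 36, 1.
The distinct values are {0, 1, 6, 11, 16, 21, 25, 26, 31, 36, 41, 46}; there are 12 of them.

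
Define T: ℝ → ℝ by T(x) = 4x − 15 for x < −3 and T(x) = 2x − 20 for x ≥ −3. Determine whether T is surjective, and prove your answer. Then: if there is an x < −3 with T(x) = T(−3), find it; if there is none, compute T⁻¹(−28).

Both pieces are strictly increasing (slopes 4 and 2), so each is injective on its own interval.
The left piece maps (−∞, −3) onto (−∞, −27); the right piece maps [−3, ∞) onto [−26, ∞).
The union (−∞, −27) ∪ [−26, ∞) omits the interval between −27 and −26; in particular −27 has no preimage. So T is not surjective.
Because the two images are disjoint, no x < −3 has T(x) = T(−3), so we compute T⁻¹(−28): −28 lies in (−∞, −27), so solve 4x − 15 = −28: x = (−28 + 15)/4 = −13/4.

-13/4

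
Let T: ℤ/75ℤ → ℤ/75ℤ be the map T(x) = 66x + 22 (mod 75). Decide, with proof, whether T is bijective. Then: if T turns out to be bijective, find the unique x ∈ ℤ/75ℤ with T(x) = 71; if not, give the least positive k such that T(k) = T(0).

We have gcd(66, 75) = 3 > 1. Taking x_1 = 0 and x_2 = 25: T(0) = 22 and T(25) = 66·25 + 22 = 1672 ≡ 22 (mod 75).
So T(0) = T(25) while 0 ≠ 25, hence T is not injective, hence not bijective.
Since T is not bijective, we find the least positive k with T(k) = T(0): this means 66k ≡ 0 (mod 75), i.e. 75 ∣ 66k. Since gcd(66, 75) = 3, dividing through by 3 this holds exactly when 25 ∣ 22k, and as gcd(22, 25) = 1, exactly when 25 ∣ k.
The smallest positive such k is 25.

25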